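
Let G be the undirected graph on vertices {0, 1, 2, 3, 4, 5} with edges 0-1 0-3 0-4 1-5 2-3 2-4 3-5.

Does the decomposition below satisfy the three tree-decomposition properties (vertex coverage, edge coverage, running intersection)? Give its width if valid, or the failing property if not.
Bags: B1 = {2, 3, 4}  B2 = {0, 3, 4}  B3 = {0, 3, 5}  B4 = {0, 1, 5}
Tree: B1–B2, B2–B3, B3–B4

Vertex coverage: the bags together contain {0, 1, 2, 3, 4, 5}, the full vertex set. Edge coverage: each edge of G has both endpoints in at least one bag. Running intersection: for every vertex, the bags containing it form a connected subtree. All three properties hold, so this is a valid tree decomposition of width max|bag| − 1 = 2, and hence tw(G) ≤ 2.

Yes; width 2.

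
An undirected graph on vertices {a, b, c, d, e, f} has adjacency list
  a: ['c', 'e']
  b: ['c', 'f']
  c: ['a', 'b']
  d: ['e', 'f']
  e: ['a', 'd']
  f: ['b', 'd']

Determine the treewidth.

A width-2 tree decomposition is:
Bags: B1 = {a, c, e}  B2 = {c, d, e}  B3 = {c, d, f}  B4 = {b, c, f}
Tree: B1–B2, B2–B3, B3–B4
Each bag holds 3 vertices, so the decomposition has width 2, which upper-bounds the treewidth. The edges c–a–e–d–f–b–c form a cycle, so G is not a tree and its treewidth is at least 2. Therefore the treewidth is 2.

2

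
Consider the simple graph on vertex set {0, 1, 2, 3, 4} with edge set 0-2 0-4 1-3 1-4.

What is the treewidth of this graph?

A width-1 tree decomposition is:
Bags: B1 = {0, 2}  B2 = {0, 4}  B3 = {1, 4}  B4 = {1, 3}
Tree: B1–B2, B2–B3, B3–B4
Every bag has size at most 2, so the width is 2 − 1 = 1 and tw(G) ≤ 1. Since G has at least one edge (e.g. 2–0), it is not an edgeless graph, so tw(G) ≥ 1. Combining the bounds, tw(G) = 1.

1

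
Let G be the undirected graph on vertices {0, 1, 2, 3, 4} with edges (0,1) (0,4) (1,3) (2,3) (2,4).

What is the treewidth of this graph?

2

A width-2 tree decomposition is:
Bags: B1 = {2, 3, 4}  B2 = {1, 3, 4}  B3 = {0, 1, 4}
Tree: B1–B2, B2–B3
The largest bag has 3 vertices, giving width 2; this decomposition certifies tw(G) ≤ 2. The edges 4–2–3–1–0–4 form a cycle, so G is not a tree and its treewidth is at least 2. Therefore the treewidth is 2.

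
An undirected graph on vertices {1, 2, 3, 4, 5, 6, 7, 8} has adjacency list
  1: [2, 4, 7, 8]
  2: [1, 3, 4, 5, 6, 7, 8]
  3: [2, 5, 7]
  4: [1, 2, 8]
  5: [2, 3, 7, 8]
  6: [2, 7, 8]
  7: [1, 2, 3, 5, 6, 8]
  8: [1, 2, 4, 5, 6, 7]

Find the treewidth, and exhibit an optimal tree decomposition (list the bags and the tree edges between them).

Treewidth 3.
Bags: B1 = {2, 5, 7, 8}  B2 = {2, 3, 5, 7}  B3 = {1, 2, 7, 8}  B4 = {1, 2, 4, 8}  B5 = {2, 6, 7, 8}
Tree: B1–B2, B1–B3, B3–B4, B1–B5

Every bag has size at most 4, so the width is 4 − 1 = 3 and tw(G) ≤ 3. Conversely, {1, 2, 4, 8} is a clique of size 4, and the vertices of any clique must share a bag in every tree decomposition; so some bag has ≥ 4 vertices and tw(G) ≥ 3. Therefore the treewidth is 3.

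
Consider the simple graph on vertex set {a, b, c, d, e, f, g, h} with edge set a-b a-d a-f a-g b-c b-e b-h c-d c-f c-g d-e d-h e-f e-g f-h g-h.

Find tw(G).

4

A width-4 tree decomposition is:
Bags: B1 = {a, c, d, e, h}  B2 = {a, c, e, g, h}  B3 = {a, c, e, f, h}  B4 = {a, b, c, e, h}
Tree: B1–B2, B2–B3, B3–B4
Every bag has size at most 5, so the width is 5 − 1 = 4 and tw(G) ≤ 4. For the lower bound: the 5 vertex sets {d,e}, {c,g}, {a,f}, {h}, {b} are disjoint, each induces a connected subgraph, and every pair is joined by at least one edge of G. Contracting each set to a single vertex therefore yields K_{5} as a minor, and since treewidth is minor-monotone, tw(G) ≥ tw(K_{5}) = 4. Therefore the treewidth is 4.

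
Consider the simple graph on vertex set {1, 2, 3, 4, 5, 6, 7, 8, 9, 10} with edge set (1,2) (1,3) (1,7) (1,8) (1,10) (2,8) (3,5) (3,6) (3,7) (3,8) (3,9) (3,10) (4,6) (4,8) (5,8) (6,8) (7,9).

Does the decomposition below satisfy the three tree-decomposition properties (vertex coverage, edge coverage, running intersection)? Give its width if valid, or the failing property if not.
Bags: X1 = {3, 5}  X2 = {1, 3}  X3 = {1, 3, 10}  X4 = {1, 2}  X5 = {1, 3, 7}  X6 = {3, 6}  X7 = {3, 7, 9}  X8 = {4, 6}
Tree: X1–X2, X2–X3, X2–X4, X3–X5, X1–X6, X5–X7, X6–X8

A tree decomposition must satisfy three properties: every vertex lies in some bag; for every edge, both endpoints lie together in some bag; and for every vertex, the bags containing it form a connected subtree. Here vertex 8 appears in no bag, so the decomposition is invalid.

No — vertex 8 appears in no bag.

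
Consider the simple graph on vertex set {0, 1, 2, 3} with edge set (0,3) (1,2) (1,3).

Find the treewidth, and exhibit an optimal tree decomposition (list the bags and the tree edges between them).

Treewidth 1.
Bags: B1 = {0, 3}  B2 = {1, 3}  B3 = {1, 2}
Tree: B1–B2, B2–B3

The largest bag has 2 vertices, giving width 1; this decomposition certifies tw(G) ≤ 1. Since G has at least one edge (e.g. 0–3), it is not an edgeless graph, so tw(G) ≥ 1. Therefore the treewidth is 1.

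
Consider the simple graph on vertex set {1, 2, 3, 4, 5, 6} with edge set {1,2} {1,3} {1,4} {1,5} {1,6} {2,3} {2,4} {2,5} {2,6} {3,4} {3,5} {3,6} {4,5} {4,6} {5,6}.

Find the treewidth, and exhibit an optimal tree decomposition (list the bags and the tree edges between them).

Treewidth 5.
One such decomposition:
Bags: B1 = {1, 2, 3, 4, 5, 6}
Tree: (single bag)

A single bag containing all 6 vertices is trivially a valid decomposition of width 5. On the other hand G contains the 6-clique {1, 2, 3, 4, 5, 6}. A clique must lie in a single bag of any decomposition, so no decomposition can have width below 5. Therefore the treewidth is 5.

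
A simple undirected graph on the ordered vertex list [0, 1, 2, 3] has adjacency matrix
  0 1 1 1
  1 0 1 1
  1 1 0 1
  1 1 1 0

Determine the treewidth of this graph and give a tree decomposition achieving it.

A single bag containing all 4 vertices is trivially a valid decomposition of width 3. Conversely, {0, 1, 2, 3} is a clique of size 4, and the vertices of any clique must share a bag in every tree decomposition; so some bag has ≥ 4 vertices and tw(G) ≥ 3. Therefore the treewidth is 3.

Treewidth 3.
One such decomposition:
Bags: B1 = {0, 1, 2, 3}
Tree: (single bag)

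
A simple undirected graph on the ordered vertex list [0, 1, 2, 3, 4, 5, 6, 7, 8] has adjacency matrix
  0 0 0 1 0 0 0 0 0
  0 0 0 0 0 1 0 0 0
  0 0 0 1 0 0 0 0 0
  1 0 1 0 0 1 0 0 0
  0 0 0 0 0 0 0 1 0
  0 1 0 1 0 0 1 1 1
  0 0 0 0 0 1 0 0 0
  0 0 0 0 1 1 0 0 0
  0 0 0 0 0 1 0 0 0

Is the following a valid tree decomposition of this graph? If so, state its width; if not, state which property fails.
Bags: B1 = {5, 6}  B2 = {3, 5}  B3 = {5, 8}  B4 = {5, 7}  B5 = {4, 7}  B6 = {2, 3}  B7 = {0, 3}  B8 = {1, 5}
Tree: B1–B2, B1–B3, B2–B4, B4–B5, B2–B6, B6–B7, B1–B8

Checking the three conditions: (i) the bags cover all of {0, 1, 2, 3, 4, 5, 6, 7, 8}; (ii) for each edge, some bag contains both endpoints; (iii) the bags containing any fixed vertex form a subtree. All hold, so the decomposition is valid with width 2 − 1 = 1.

Yes; width 1.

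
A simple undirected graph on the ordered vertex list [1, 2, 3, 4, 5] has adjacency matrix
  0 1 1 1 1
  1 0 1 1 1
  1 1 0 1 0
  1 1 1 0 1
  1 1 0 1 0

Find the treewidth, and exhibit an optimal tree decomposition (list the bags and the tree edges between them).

Treewidth 3.
Bags: B1 = {1, 2, 3, 4}  B2 = {1, 2, 4, 5}
Tree: B1–B2

The largest bag has 4 vertices, giving width 3; this decomposition certifies tw(G) ≤ 3. For the lower bound, the 4 vertices {1, 2, 3, 4} are pairwise adjacent, and any tree decomposition puts a clique entirely inside one bag — forcing width ≥ 3. Combining the bounds, tw(G) = 3.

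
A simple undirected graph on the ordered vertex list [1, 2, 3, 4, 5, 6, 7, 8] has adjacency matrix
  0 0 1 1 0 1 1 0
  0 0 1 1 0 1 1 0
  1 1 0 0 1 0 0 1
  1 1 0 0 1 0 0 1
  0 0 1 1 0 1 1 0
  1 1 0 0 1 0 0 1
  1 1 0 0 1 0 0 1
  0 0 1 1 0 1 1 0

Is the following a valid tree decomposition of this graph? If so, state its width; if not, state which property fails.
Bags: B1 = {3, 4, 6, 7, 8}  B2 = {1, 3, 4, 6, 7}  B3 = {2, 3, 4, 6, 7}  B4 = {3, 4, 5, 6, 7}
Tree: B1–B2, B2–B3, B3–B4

Checking the three conditions: (i) the bags cover all of {1, 2, 3, 4, 5, 6, 7, 8}; (ii) for each edge, some bag contains both endpoints; (iii) the bags containing any fixed vertex form a subtree. All hold, so the decomposition is valid with width 5 − 1 = 4.

Yes; width 4.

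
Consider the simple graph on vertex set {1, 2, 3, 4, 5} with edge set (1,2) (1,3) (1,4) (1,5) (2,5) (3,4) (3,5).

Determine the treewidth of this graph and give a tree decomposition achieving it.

Each bag holds 3 vertices, so the decomposition has width 2, which upper-bounds the treewidth. On the other hand G contains the 3-clique {1, 2, 5}. A clique must lie in a single bag of any decomposition, so no decomposition can have width below 2. Therefore the treewidth is 2.

Treewidth 2.
One such decomposition:
Bags: B1 = {1, 2, 5}  B2 = {1, 3, 5}  B3 = {1, 3, 4}
Tree: B1–B2, B2–B3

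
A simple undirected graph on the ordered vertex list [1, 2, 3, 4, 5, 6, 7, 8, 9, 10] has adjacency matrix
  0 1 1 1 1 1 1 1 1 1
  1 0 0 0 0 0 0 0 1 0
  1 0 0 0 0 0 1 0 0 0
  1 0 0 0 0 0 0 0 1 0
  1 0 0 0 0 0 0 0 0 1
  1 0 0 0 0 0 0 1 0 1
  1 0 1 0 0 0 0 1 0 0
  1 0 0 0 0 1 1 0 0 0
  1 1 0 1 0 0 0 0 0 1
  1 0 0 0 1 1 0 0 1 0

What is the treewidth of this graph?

2

A width-2 tree decomposition is:
Bags: B1 = {1, 9, 10}  B2 = {1, 6, 10}  B3 = {1, 6, 8}  B4 = {1, 7, 8}  B5 = {1, 5, 10}  B6 = {1, 4, 9}  B7 = {1, 2, 9}  B8 = {1, 3, 7}
Tree: B1–B2, B2–B3, B3–B4, B2–B5, B1–B6, B1–B7, B4–B8
The largest bag has 3 vertices, giving width 2; this decomposition certifies tw(G) ≤ 2. On the other hand G contains the 3-clique {1, 3, 7}. A clique must lie in a single bag of any decomposition, so no decomposition can have width below 2. Hence tw(G) = 2 exactly.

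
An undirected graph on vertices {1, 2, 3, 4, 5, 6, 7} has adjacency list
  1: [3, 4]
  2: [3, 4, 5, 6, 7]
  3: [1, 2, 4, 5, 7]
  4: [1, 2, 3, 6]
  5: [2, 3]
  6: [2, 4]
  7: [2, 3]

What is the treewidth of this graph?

2

A width-2 tree decomposition is:
Bags: B1 = {2, 3, 4}  B2 = {2, 3, 5}  B3 = {2, 3, 7}  B4 = {2, 4, 6}  B5 = {1, 3, 4}
Tree: B1–B2, B1–B3, B1–B4, B1–B5
Every bag has size at most 3, so the width is 3 − 1 = 2 and tw(G) ≤ 2. On the other hand G contains the 3-clique {1, 3, 4}. A clique must lie in a single bag of any decomposition, so no decomposition can have width below 2. Therefore the treewidth is 2.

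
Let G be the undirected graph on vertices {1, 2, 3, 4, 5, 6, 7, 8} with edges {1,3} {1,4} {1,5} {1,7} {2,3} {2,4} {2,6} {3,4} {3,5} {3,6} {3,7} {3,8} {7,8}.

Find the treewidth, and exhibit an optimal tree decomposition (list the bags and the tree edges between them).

Treewidth 2.
Bags: B1 = {1, 3, 7}  B2 = {3, 7, 8}  B3 = {1, 3, 4}  B4 = {1, 3, 5}  B5 = {2, 3, 4}  B6 = {2, 3, 6}
Tree: B1–B2, B1–B3, B1–B4, B3–B5, B5–B6

The largest bag has 3 vertices, giving width 2; this decomposition certifies tw(G) ≤ 2. Conversely, {3, 7, 8} is a clique of size 3, and the vertices of any clique must share a bag in every tree decomposition; so some bag has ≥ 3 vertices and tw(G) ≥ 2. Hence tw(G) = 2 exactly.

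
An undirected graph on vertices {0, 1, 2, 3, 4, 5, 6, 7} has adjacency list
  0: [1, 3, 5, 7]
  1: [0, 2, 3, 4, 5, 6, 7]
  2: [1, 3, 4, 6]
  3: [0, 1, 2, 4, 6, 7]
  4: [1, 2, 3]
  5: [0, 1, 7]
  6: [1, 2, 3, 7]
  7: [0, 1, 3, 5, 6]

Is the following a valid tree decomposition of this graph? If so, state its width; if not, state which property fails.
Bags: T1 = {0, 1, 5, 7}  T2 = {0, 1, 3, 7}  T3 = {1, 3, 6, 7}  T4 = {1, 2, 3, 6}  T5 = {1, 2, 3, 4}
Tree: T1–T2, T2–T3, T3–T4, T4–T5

Vertex coverage: the bags together contain {0, 1, 2, 3, 4, 5, 6, 7}, the full vertex set. Edge coverage: each edge of G has both endpoints in at least one bag. Running intersection: for every vertex, the bags containing it form a connected subtree. All three properties hold, so this is a valid tree decomposition of width max|bag| − 1 = 3, and hence tw(G) ≤ 3.

Yes; width 3.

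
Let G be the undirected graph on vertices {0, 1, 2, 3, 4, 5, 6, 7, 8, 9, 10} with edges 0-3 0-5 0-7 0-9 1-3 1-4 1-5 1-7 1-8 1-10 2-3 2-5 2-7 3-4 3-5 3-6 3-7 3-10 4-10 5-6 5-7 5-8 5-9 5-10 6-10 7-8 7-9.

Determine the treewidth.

A width-3 tree decomposition is:
Bags: B1 = {1, 3, 5, 7}  B2 = {0, 3, 5, 7}  B3 = {2, 3, 5, 7}  B4 = {1, 3, 5, 10}  B5 = {0, 5, 7, 9}  B6 = {3, 5, 6, 10}  B7 = {1, 3, 4, 10}  B8 = {1, 5, 7, 8}
Tree: B1–B2, B2–B3, B1–B4, B2–B5, B4–B6, B4–B7, B1–B8
The largest bag has 4 vertices, giving width 3; this decomposition certifies tw(G) ≤ 3. For the lower bound, the 4 vertices {1, 3, 4, 10} are pairwise adjacent, and any tree decomposition puts a clique entirely inside one bag — forcing width ≥ 3. Hence tw(G) = 3 exactly.

3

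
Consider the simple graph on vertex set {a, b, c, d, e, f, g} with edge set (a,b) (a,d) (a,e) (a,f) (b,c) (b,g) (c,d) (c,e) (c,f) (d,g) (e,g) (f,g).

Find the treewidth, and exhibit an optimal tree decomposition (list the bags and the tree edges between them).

Each bag holds 4 vertices, so the decomposition has width 3, which upper-bounds the treewidth. For the lower bound: the 4 vertex sets {a,f}, {b,c}, {g}, {d} are disjoint, each induces a connected subgraph, and every pair is joined by at least one edge of G. Contracting each set to a single vertex therefore yields K_{4} as a minor, and since treewidth is minor-monotone, tw(G) ≥ tw(K_{4}) = 3. Hence tw(G) = 3 exactly.

Treewidth 3.
Bags: B1 = {a, c, f, g}  B2 = {a, b, c, g}  B3 = {a, c, d, g}  B4 = {a, c, e, g}
Tree: B1–B2, B2–B3, B3–B4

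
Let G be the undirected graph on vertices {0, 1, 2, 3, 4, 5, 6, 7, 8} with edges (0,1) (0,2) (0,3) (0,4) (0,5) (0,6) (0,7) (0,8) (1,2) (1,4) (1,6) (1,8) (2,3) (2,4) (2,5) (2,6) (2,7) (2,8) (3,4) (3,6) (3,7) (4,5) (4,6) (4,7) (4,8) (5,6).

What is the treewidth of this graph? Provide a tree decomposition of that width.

The largest bag has 5 vertices, giving width 4; this decomposition certifies tw(G) ≤ 4. For the lower bound, the 5 vertices {0, 1, 2, 4, 8} are pairwise adjacent, and any tree decomposition puts a clique entirely inside one bag — forcing width ≥ 4. The upper and lower bounds meet at 4, so that is the treewidth.

Treewidth 4.
One optimal decomposition is:
Bags: B1 = {0, 2, 4, 5, 6}  B2 = {0, 2, 3, 4, 6}  B3 = {0, 2, 3, 4, 7}  B4 = {0, 1, 2, 4, 6}  B5 = {0, 1, 2, 4, 8}
Tree: B1–B2, B2–B3, B1–B4, B4–B5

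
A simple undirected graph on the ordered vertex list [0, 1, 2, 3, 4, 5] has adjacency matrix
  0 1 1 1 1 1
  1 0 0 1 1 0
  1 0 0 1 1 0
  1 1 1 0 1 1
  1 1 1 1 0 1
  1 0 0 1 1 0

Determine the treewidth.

A width-3 tree decomposition is:
Bags: B1 = {0, 3, 4, 5}  B2 = {0, 2, 3, 4}  B3 = {0, 1, 3, 4}
Tree: B1–B2, B1–B3
The largest bag has 4 vertices, giving width 3; this decomposition certifies tw(G) ≤ 3. Conversely, {0, 1, 3, 4} is a clique of size 4, and the vertices of any clique must share a bag in every tree decomposition; so some bag has ≥ 4 vertices and tw(G) ≥ 3. Combining the bounds, tw(G) = 3.

3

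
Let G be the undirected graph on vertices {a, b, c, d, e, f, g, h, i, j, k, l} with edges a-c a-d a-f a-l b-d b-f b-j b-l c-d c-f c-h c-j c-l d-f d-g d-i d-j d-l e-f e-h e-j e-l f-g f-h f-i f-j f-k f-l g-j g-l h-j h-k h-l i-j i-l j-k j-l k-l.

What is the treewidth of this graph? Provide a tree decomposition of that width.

Treewidth 4.
One optimal decomposition is:
Bags: B1 = {c, d, f, j, l}  B2 = {a, c, d, f, l}  B3 = {c, f, h, j, l}  B4 = {f, h, j, k, l}  B5 = {b, d, f, j, l}  B6 = {e, f, h, j, l}  B7 = {d, f, i, j, l}  B8 = {d, f, g, j, l}
Tree: B1–B2, B1–B3, B3–B4, B1–B5, B4–B6, B1–B7, B1–B8

Every bag has size at most 5, so the width is 5 − 1 = 4 and tw(G) ≤ 4. Conversely, {d, f, g, j, l} is a clique of size 5, and the vertices of any clique must share a bag in every tree decomposition; so some bag has ≥ 5 vertices and tw(G) ≥ 4. Therefore the treewidth is 4.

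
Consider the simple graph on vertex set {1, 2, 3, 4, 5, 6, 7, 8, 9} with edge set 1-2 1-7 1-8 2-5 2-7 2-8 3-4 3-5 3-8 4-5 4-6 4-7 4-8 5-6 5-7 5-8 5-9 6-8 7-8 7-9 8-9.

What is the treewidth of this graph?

3

A width-3 tree decomposition is:
Bags: B1 = {3, 4, 5, 8}  B2 = {4, 5, 7, 8}  B3 = {2, 5, 7, 8}  B4 = {1, 2, 7, 8}  B5 = {5, 7, 8, 9}  B6 = {4, 5, 6, 8}
Tree: B1–B2, B2–B3, B3–B4, B2–B5, B1–B6
The largest bag has 4 vertices, giving width 3; this decomposition certifies tw(G) ≤ 3. On the other hand G contains the 4-clique {1, 2, 7, 8}. A clique must lie in a single bag of any decomposition, so no decomposition can have width below 3. Therefore the treewidth is 3.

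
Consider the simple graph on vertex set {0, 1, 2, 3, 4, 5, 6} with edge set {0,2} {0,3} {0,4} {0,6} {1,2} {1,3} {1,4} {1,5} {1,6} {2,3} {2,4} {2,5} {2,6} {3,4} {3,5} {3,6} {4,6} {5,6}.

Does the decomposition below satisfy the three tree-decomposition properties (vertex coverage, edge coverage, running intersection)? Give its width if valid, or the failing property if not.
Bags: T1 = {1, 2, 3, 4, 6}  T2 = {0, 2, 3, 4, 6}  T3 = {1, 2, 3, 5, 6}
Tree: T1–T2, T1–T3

Yes; width 4.

Vertex coverage: the bags together contain {0, 1, 2, 3, 4, 5, 6}, the full vertex set. Edge coverage: each edge of G has both endpoints in at least one bag. Running intersection: for every vertex, the bags containing it form a connected subtree. All three properties hold, so this is a valid tree decomposition of width max|bag| − 1 = 4, and hence tw(G) ≤ 4.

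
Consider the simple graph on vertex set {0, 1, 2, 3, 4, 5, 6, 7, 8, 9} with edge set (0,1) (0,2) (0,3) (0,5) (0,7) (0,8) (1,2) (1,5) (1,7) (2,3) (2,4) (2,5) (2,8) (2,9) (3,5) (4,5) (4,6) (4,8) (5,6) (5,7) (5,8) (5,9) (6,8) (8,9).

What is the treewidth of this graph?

3

A width-3 tree decomposition is:
Bags: B1 = {0, 1, 5, 7}  B2 = {0, 1, 2, 5}  B3 = {0, 2, 3, 5}  B4 = {0, 2, 5, 8}  B5 = {2, 5, 8, 9}  B6 = {2, 4, 5, 8}  B7 = {4, 5, 6, 8}
Tree: B1–B2, B2–B3, B2–B4, B4–B5, B4–B6, B6–B7
The largest bag has 4 vertices, giving width 3; this decomposition certifies tw(G) ≤ 3. On the other hand G contains the 4-clique {0, 2, 5, 8}. A clique must lie in a single bag of any decomposition, so no decomposition can have width below 3. The upper and lower bounds meet at 3, so that is the treewidth.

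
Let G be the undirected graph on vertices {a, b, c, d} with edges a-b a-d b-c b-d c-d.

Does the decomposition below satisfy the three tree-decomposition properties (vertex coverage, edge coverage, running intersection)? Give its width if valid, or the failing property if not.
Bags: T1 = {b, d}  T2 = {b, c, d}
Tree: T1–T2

No — vertex a appears in no bag.

A tree decomposition must satisfy three properties: every vertex lies in some bag; for every edge, both endpoints lie together in some bag; and for every vertex, the bags containing it form a connected subtree. Here vertex a appears in no bag, so the decomposition is invalid.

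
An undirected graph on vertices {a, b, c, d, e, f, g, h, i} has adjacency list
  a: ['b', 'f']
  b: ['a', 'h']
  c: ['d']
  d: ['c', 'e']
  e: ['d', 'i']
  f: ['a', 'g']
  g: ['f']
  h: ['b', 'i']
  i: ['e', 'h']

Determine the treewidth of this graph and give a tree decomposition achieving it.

Treewidth 1.
One such decomposition:
Bags: B1 = {f, g}  B2 = {a, f}  B3 = {a, b}  B4 = {b, h}  B5 = {h, i}  B6 = {e, i}  B7 = {d, e}  B8 = {c, d}
Tree: B1–B2, B2–B3, B3–B4, B4–B5, B5–B6, B6–B7, B7–B8

Every bag has size at most 2, so the width is 2 − 1 = 1 and tw(G) ≤ 1. G has an edge, so its treewidth is at least 1. The upper and lower bounds meet at 1, so that is the treewidth.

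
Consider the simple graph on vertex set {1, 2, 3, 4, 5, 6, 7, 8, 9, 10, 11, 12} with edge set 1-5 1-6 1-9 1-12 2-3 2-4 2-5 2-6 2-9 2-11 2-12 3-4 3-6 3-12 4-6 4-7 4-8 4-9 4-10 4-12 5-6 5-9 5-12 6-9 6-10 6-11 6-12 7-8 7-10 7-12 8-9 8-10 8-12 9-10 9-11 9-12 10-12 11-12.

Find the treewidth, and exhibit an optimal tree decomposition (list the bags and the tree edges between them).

Every bag has size at most 5, so the width is 5 − 1 = 4 and tw(G) ≤ 4. On the other hand G contains the 5-clique {4, 8, 9, 10, 12}. A clique must lie in a single bag of any decomposition, so no decomposition can have width below 4. Therefore the treewidth is 4.

Treewidth 4.
Bags: B1 = {2, 4, 6, 9, 12}  B2 = {2, 5, 6, 9, 12}  B3 = {1, 5, 6, 9, 12}  B4 = {4, 6, 9, 10, 12}  B5 = {4, 8, 9, 10, 12}  B6 = {2, 3, 4, 6, 12}  B7 = {4, 7, 8, 10, 12}  B8 = {2, 6, 9, 11, 12}
Tree: B1–B2, B2–B3, B1–B4, B4–B5, B1–B6, B5–B7, B1–B8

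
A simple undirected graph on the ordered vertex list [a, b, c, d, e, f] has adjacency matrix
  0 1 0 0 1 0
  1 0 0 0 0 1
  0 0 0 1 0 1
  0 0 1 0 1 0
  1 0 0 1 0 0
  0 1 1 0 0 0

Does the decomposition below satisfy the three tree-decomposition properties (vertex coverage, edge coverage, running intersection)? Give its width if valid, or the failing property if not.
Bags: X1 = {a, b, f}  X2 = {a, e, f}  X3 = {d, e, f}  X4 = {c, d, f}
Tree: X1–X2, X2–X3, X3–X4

Vertex coverage: the bags together contain {a, b, c, d, e, f}, the full vertex set. Edge coverage: each edge of G has both endpoints in at least one bag. Running intersection: for every vertex, the bags containing it form a connected subtree. All three properties hold, so this is a valid tree decomposition of width max|bag| − 1 = 2, and hence tw(G) ≤ 2.

Yes; width 2.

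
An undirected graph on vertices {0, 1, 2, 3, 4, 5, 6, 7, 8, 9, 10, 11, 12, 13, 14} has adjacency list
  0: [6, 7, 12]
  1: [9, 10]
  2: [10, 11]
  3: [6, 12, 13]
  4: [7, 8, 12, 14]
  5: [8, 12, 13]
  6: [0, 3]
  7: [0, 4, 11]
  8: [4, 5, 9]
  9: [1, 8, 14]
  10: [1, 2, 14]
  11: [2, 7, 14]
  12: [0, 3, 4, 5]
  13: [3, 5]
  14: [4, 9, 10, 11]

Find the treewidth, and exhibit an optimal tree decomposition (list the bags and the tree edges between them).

Each bag holds 4 vertices, so the decomposition has width 3, which upper-bounds the treewidth. For the lower bound: the 4 vertex sets {3,6,13}, {0}, {12}, {4,5,7,8} are disjoint, each induces a connected subgraph, and every pair is joined by at least one edge of G. Contracting each set to a single vertex therefore yields K_{4} as a minor, and since treewidth is minor-monotone, tw(G) ≥ tw(K_{4}) = 3. Therefore the treewidth is 3.

Treewidth 3.
One such decomposition:
Bags: B1 = {0, 3, 6, 13}  B2 = {0, 3, 12, 13}  B3 = {0, 5, 12, 13}  B4 = {0, 5, 7, 12}  B5 = {4, 5, 7, 12}  B6 = {4, 5, 7, 8}  B7 = {4, 7, 8, 11}  B8 = {4, 8, 11, 14}  B9 = {8, 9, 11, 14}  B10 = {2, 9, 11, 14}  B11 = {2, 9, 10, 14}  B12 = {1, 2, 9, 10}
Tree: B1–B2, B2–B3, B3–B4, B4–B5, B5–B6, B6–B7, B7–B8, B8–B9, B9–B10, B10–B11, B11–B12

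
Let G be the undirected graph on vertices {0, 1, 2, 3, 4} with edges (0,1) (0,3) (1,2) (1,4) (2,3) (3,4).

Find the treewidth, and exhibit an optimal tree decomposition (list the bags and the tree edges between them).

Treewidth 2.
Bags: B1 = {1, 3, 4}  B2 = {0, 1, 3}  B3 = {1, 2, 3}
Tree: B1–B2, B2–B3

The largest bag has 3 vertices, giving width 2; this decomposition certifies tw(G) ≤ 2. For the lower bound, G contains the cycle 1–4–3–0–1, so G is not a forest; only forests have treewidth ≤ 1, hence tw(G) ≥ 2. The upper and lower bounds meet at 2, so that is the treewidth.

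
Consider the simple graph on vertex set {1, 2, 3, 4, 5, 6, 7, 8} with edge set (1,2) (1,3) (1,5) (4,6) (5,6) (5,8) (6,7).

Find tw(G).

1

A width-1 tree decomposition is:
Bags: B1 = {5, 6}  B2 = {1, 5}  B3 = {5, 8}  B4 = {1, 2}  B5 = {6, 7}  B6 = {1, 3}  B7 = {4, 6}
Tree: B1–B2, B1–B3, B2–B4, B1–B5, B4–B6, B5–B7
Every bag has size at most 2, so the width is 2 − 1 = 1 and tw(G) ≤ 1. Any graph with an edge has treewidth ≥ 1, and G has the edge 6–5. Combining the bounds, tw(G) = 1.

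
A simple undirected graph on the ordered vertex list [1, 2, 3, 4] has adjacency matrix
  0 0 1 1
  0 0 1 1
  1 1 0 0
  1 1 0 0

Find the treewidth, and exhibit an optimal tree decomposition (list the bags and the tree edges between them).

Treewidth 2.
Bags: B1 = {2, 3, 4}  B2 = {1, 3, 4}
Tree: B1–B2

Every bag has size at most 3, so the width is 3 − 1 = 2 and tw(G) ≤ 2. The edges 3–2–4–1–3 form a cycle, so G is not a tree and its treewidth is at least 2. Therefore the treewidth is 2.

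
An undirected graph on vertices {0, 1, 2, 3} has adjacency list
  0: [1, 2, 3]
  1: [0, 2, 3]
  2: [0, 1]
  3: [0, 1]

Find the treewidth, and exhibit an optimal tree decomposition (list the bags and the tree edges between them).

Treewidth 2.
Bags: B1 = {0, 1, 3}  B2 = {0, 1, 2}
Tree: B1–B2

The largest bag has 3 vertices, giving width 2; this decomposition certifies tw(G) ≤ 2. On the other hand G contains the 3-clique {0, 1, 2}. A clique must lie in a single bag of any decomposition, so no decomposition can have width below 2. Hence tw(G) = 2 exactly.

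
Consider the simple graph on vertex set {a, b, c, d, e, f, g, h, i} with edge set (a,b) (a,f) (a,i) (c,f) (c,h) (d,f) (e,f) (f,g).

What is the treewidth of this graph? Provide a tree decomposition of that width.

Treewidth 1.
One such decomposition:
Bags: B1 = {a, f}  B2 = {e, f}  B3 = {c, f}  B4 = {a, b}  B5 = {d, f}  B6 = {f, g}  B7 = {c, h}  B8 = {a, i}
Tree: B1–B2, B1–B3, B1–B4, B2–B5, B5–B6, B3–B7, B4–B8

Each bag holds 2 vertices, so the decomposition has width 1, which upper-bounds the treewidth. G has an edge, so its treewidth is at least 1. The upper and lower bounds meet at 1, so that is the treewidth.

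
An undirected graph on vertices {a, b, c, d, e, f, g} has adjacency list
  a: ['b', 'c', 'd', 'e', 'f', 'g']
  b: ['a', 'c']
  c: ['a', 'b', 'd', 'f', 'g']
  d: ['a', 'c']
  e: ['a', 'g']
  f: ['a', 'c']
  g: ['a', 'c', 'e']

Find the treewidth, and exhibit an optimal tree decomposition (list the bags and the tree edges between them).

Treewidth 2.
One optimal decomposition is:
Bags: B1 = {a, b, c}  B2 = {a, c, g}  B3 = {a, c, f}  B4 = {a, e, g}  B5 = {a, c, d}
Tree: B1–B2, B1–B3, B2–B4, B2–B5

Every bag has size at most 3, so the width is 3 − 1 = 2 and tw(G) ≤ 2. For the lower bound, the 3 vertices {a, e, g} are pairwise adjacent, and any tree decomposition puts a clique entirely inside one bag — forcing width ≥ 2. Hence tw(G) = 2 exactly.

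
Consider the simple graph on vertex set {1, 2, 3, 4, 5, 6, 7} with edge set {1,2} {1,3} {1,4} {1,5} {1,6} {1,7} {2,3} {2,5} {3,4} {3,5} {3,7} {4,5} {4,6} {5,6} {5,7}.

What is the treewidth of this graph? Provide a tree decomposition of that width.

The largest bag has 4 vertices, giving width 3; this decomposition certifies tw(G) ≤ 3. For the lower bound, the 4 vertices {1, 2, 3, 5} are pairwise adjacent, and any tree decomposition puts a clique entirely inside one bag — forcing width ≥ 3. Hence tw(G) = 3 exactly.

Treewidth 3.
One optimal decomposition is:
Bags: B1 = {1, 4, 5, 6}  B2 = {1, 3, 4, 5}  B3 = {1, 3, 5, 7}  B4 = {1, 2, 3, 5}
Tree: B1–B2, B2–B3, B3–B4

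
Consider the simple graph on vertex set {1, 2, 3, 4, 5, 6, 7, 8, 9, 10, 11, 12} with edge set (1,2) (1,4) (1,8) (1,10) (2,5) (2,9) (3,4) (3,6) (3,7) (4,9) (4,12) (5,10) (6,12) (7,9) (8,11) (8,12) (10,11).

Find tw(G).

3

A width-3 tree decomposition is:
Bags: B1 = {2, 5, 10, 11}  B2 = {1, 2, 10, 11}  B3 = {1, 2, 8, 11}  B4 = {1, 2, 8, 9}  B5 = {1, 4, 8, 9}  B6 = {4, 8, 9, 12}  B7 = {4, 7, 9, 12}  B8 = {3, 4, 7, 12}  B9 = {3, 6, 7, 12}
Tree: B1–B2, B2–B3, B3–B4, B4–B5, B5–B6, B6–B7, B7–B8, B8–B9
The largest bag has 4 vertices, giving width 3; this decomposition certifies tw(G) ≤ 3. For the lower bound: the 4 vertex sets {5,10,11}, {2}, {1}, {4,8,9,12} are disjoint, each induces a connected subgraph, and every pair is joined by at least one edge of G. Contracting each set to a single vertex therefore yields K_{4} as a minor, and since treewidth is minor-monotone, tw(G) ≥ tw(K_{4}) = 3. Combining the bounds, tw(G) = 3.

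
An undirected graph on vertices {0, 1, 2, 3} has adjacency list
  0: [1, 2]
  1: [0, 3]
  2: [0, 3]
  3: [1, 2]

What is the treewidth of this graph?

A width-2 tree decomposition is:
Bags: B1 = {0, 1, 2}  B2 = {1, 2, 3}
Tree: B1–B2
Each bag holds 3 vertices, so the decomposition has width 2, which upper-bounds the treewidth. The edges 1–0–2–3–1 form a cycle, so G is not a tree and its treewidth is at least 2. The upper and lower bounds meet at 2, so that is the treewidth.

2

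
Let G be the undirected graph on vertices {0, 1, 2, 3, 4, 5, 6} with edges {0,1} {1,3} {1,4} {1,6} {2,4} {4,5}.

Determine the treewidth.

A width-1 tree decomposition is:
Bags: B1 = {1, 6}  B2 = {1, 4}  B3 = {2, 4}  B4 = {1, 3}  B5 = {0, 1}  B6 = {4, 5}
Tree: B1–B2, B2–B3, B1–B4, B4–B5, B3–B6
Each bag holds 2 vertices, so the decomposition has width 1, which upper-bounds the treewidth. Any graph with an edge has treewidth ≥ 1, and G has the edge 6–1. Hence tw(G) = 1 exactly.

1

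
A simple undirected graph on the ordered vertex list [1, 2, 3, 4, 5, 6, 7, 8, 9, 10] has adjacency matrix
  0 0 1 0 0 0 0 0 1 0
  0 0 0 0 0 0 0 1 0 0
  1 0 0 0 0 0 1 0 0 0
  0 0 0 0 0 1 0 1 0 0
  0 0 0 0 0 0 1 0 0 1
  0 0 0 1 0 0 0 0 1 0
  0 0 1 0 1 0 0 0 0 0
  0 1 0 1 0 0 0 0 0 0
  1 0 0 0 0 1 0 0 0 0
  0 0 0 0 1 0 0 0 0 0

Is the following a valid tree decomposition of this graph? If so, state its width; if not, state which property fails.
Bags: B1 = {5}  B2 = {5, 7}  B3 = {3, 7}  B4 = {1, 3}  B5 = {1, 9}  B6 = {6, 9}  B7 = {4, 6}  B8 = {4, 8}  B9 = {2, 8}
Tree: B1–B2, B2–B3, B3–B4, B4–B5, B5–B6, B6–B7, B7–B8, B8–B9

No — vertex 10 appears in no bag.

A tree decomposition must satisfy three properties: every vertex lies in some bag; for every edge, both endpoints lie together in some bag; and for every vertex, the bags containing it form a connected subtree. Here vertex 10 appears in no bag, so the decomposition is invalid.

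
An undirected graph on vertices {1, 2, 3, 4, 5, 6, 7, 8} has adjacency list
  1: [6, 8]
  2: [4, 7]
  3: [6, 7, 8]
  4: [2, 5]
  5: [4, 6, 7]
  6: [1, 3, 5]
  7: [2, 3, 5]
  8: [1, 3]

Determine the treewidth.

2

A width-2 tree decomposition is:
Bags: B1 = {2, 4, 5}  B2 = {2, 5, 7}  B3 = {5, 6, 7}  B4 = {3, 6, 7}  B5 = {1, 3, 6}  B6 = {1, 3, 8}
Tree: B1–B2, B2–B3, B3–B4, B4–B5, B5–B6
Every bag has size at most 3, so the width is 3 − 1 = 2 and tw(G) ≤ 2. For the lower bound, G contains the cycle 4–2–7–5–4, so G is not a forest; only forests have treewidth ≤ 1, hence tw(G) ≥ 2. Hence tw(G) = 2 exactly.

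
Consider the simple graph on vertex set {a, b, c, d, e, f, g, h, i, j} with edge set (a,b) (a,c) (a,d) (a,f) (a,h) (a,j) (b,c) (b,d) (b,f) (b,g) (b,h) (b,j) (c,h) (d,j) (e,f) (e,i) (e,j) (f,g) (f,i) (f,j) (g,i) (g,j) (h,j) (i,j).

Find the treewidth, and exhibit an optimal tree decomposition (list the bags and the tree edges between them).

The largest bag has 4 vertices, giving width 3; this decomposition certifies tw(G) ≤ 3. On the other hand G contains the 4-clique {a, b, d, j}. A clique must lie in a single bag of any decomposition, so no decomposition can have width below 3. Combining the bounds, tw(G) = 3.

Treewidth 3.
Bags: B1 = {a, b, f, j}  B2 = {a, b, h, j}  B3 = {b, f, g, j}  B4 = {f, g, i, j}  B5 = {a, b, d, j}  B6 = {e, f, i, j}  B7 = {a, b, c, h}
Tree: B1–B2, B1–B3, B3–B4, B1–B5, B4–B6, B2–B7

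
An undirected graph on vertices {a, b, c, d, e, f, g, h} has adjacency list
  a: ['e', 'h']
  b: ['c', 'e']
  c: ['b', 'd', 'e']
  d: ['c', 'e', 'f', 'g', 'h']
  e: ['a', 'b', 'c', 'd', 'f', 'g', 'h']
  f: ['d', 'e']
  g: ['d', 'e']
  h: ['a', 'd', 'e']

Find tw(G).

2

A width-2 tree decomposition is:
Bags: B1 = {d, e, h}  B2 = {a, e, h}  B3 = {d, e, f}  B4 = {d, e, g}  B5 = {c, d, e}  B6 = {b, c, e}
Tree: B1–B2, B1–B3, B1–B4, B4–B5, B5–B6
Each bag holds 3 vertices, so the decomposition has width 2, which upper-bounds the treewidth. On the other hand G contains the 3-clique {d, e, g}. A clique must lie in a single bag of any decomposition, so no decomposition can have width below 2. Therefore the treewidth is 2.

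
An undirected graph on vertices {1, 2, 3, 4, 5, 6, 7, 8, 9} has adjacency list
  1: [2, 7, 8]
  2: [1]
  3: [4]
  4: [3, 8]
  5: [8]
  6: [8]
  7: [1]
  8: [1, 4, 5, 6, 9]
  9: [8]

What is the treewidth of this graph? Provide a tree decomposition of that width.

Every bag has size at most 2, so the width is 2 − 1 = 1 and tw(G) ≤ 1. Any graph with an edge has treewidth ≥ 1, and G has the edge 4–8. The upper and lower bounds meet at 1, so that is the treewidth.

Treewidth 1.
Bags: B1 = {4, 8}  B2 = {8, 9}  B3 = {1, 8}  B4 = {1, 2}  B5 = {3, 4}  B6 = {6, 8}  B7 = {5, 8}  B8 = {1, 7}
Tree: B1–B2, B2–B3, B3–B4, B1–B5, B3–B6, B1–B7, B3–B8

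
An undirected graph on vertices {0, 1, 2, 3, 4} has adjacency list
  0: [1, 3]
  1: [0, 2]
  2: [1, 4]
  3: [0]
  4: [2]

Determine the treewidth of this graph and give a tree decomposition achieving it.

Each bag holds 2 vertices, so the decomposition has width 1, which upper-bounds the treewidth. Any graph with an edge has treewidth ≥ 1, and G has the edge 4–2. Combining the bounds, tw(G) = 1.

Treewidth 1.
One optimal decomposition is:
Bags: B1 = {2, 4}  B2 = {1, 2}  B3 = {0, 1}  B4 = {0, 3}
Tree: B1–B2, B2–B3, B3–B4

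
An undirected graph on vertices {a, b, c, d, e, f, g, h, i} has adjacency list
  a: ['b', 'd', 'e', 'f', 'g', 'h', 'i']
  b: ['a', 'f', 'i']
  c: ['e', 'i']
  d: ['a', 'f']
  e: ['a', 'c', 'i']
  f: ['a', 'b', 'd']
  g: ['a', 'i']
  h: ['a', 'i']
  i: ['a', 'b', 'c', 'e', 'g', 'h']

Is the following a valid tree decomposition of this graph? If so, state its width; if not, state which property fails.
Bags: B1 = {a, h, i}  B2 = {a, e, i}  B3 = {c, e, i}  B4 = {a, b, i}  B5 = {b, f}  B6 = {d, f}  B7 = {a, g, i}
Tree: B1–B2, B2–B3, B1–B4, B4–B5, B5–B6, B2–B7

A tree decomposition must satisfy three properties: every vertex lies in some bag; for every edge, both endpoints lie together in some bag; and for every vertex, the bags containing it form a connected subtree. Here edge (a,f) lies in no bag, so the decomposition is invalid.

No — edge (a,f) lies in no bag.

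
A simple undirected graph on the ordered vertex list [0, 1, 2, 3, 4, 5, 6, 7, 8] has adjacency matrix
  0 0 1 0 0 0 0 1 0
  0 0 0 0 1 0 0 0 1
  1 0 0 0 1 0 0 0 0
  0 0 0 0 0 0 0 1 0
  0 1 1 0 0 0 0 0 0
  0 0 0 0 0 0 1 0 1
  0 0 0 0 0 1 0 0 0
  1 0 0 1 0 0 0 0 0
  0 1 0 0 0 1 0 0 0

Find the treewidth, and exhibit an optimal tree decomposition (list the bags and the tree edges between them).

Treewidth 1.
One optimal decomposition is:
Bags: B1 = {5, 6}  B2 = {5, 8}  B3 = {1, 8}  B4 = {1, 4}  B5 = {2, 4}  B6 = {0, 2}  B7 = {0, 7}  B8 = {3, 7}
Tree: B1–B2, B2–B3, B3–B4, B4–B5, B5–B6, B6–B7, B7–B8

Every bag has size at most 2, so the width is 2 − 1 = 1 and tw(G) ≤ 1. G has an edge, so its treewidth is at least 1. Combining the bounds, tw(G) = 1.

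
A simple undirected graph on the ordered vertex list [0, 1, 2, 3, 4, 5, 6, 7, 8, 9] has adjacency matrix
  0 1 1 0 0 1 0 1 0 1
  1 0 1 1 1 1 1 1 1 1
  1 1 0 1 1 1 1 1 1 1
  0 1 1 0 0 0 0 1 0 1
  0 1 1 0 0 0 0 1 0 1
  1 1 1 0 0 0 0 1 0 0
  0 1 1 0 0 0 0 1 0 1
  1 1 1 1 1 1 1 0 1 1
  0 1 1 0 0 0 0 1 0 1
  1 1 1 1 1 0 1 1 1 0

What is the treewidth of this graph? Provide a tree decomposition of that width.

Each bag holds 5 vertices, so the decomposition has width 4, which upper-bounds the treewidth. For the lower bound, the 5 vertices {0, 1, 2, 7, 9} are pairwise adjacent, and any tree decomposition puts a clique entirely inside one bag — forcing width ≥ 4. Combining the bounds, tw(G) = 4.

Treewidth 4.
One such decomposition:
Bags: B1 = {0, 1, 2, 7, 9}  B2 = {1, 2, 7, 8, 9}  B3 = {1, 2, 4, 7, 9}  B4 = {1, 2, 6, 7, 9}  B5 = {0, 1, 2, 5, 7}  B6 = {1, 2, 3, 7, 9}
Tree: B1–B2, B1–B3, B3–B4, B1–B5, B2–B6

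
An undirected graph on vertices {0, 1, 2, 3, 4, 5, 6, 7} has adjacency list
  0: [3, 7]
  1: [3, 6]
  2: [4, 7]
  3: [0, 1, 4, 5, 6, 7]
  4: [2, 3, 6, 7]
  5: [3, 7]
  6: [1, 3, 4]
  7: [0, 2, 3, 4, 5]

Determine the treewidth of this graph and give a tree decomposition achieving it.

The largest bag has 3 vertices, giving width 2; this decomposition certifies tw(G) ≤ 2. On the other hand G contains the 3-clique {2, 4, 7}. A clique must lie in a single bag of any decomposition, so no decomposition can have width below 2. Combining the bounds, tw(G) = 2.

Treewidth 2.
Bags: B1 = {2, 4, 7}  B2 = {3, 4, 7}  B3 = {0, 3, 7}  B4 = {3, 4, 6}  B5 = {3, 5, 7}  B6 = {1, 3, 6}
Tree: B1–B2, B2–B3, B2–B4, B3–B5, B4–B6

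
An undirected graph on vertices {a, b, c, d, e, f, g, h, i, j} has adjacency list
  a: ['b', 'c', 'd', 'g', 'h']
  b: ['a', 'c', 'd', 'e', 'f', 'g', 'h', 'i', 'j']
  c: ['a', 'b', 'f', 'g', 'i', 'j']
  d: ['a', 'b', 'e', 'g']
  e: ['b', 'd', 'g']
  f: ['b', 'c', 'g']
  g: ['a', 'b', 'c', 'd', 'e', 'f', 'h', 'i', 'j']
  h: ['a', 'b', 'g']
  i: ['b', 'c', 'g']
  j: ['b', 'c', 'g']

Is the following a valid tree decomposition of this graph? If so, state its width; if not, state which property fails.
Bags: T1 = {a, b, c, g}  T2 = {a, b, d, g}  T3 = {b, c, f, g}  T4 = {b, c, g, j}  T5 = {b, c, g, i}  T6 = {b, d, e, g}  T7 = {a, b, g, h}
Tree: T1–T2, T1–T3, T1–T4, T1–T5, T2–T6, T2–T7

Yes; width 3.

Vertex coverage: the bags together contain {a, b, c, d, e, f, g, h, i, j}, the full vertex set. Edge coverage: each edge of G has both endpoints in at least one bag. Running intersection: for every vertex, the bags containing it form a connected subtree. All three properties hold, so this is a valid tree decomposition of width max|bag| − 1 = 3, and hence tw(G) ≤ 3.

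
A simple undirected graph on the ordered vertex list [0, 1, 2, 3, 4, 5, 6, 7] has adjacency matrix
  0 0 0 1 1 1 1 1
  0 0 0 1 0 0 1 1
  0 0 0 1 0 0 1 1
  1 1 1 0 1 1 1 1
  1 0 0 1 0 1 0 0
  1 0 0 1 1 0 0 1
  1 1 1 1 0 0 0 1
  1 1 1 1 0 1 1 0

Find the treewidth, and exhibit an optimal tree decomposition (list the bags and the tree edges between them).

Every bag has size at most 4, so the width is 4 − 1 = 3 and tw(G) ≤ 3. For the lower bound, the 4 vertices {0, 3, 4, 5} are pairwise adjacent, and any tree decomposition puts a clique entirely inside one bag — forcing width ≥ 3. Combining the bounds, tw(G) = 3.

Treewidth 3.
Bags: B1 = {2, 3, 6, 7}  B2 = {0, 3, 6, 7}  B3 = {0, 3, 5, 7}  B4 = {1, 3, 6, 7}  B5 = {0, 3, 4, 5}
Tree: B1–B2, B2–B3, B1–B4, B3–B5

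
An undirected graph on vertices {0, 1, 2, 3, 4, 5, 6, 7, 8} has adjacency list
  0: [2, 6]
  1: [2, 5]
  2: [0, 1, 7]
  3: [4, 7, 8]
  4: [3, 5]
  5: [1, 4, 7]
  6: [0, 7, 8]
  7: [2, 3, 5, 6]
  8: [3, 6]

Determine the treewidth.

A width-3 tree decomposition is:
Bags: B1 = {0, 1, 2, 6}  B2 = {1, 2, 6, 7}  B3 = {1, 5, 6, 7}  B4 = {5, 6, 7, 8}  B5 = {3, 5, 7, 8}  B6 = {3, 4, 5, 8}
Tree: B1–B2, B2–B3, B3–B4, B4–B5, B5–B6
Each bag holds 4 vertices, so the decomposition has width 3, which upper-bounds the treewidth. For the lower bound: the 4 vertex sets {0,1,2}, {6}, {7}, {3,4,5,8} are disjoint, each induces a connected subgraph, and every pair is joined by at least one edge of G. Contracting each set to a single vertex therefore yields K_{4} as a minor, and since treewidth is minor-monotone, tw(G) ≥ tw(K_{4}) = 3. Therefore the treewidth is 3.

3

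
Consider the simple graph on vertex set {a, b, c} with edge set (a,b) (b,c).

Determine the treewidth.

A width-1 tree decomposition is:
Bags: B1 = {b, c}  B2 = {a, b}
Tree: B1–B2
The largest bag has 2 vertices, giving width 1; this decomposition certifies tw(G) ≤ 1. G has an edge, so its treewidth is at least 1. Therefore the treewidth is 1.

1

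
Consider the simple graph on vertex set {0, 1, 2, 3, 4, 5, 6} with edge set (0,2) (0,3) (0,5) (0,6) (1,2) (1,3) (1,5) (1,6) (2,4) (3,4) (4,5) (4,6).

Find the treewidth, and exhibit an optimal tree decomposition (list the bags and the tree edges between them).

Treewidth 3.
Bags: B1 = {0, 1, 4, 6}  B2 = {0, 1, 3, 4}  B3 = {0, 1, 2, 4}  B4 = {0, 1, 4, 5}
Tree: B1–B2, B2–B3, B3–B4

Every bag has size at most 4, so the width is 4 − 1 = 3 and tw(G) ≤ 3. For the lower bound: the 4 vertex sets {4,6}, {0,3}, {1}, {2} are disjoint, each induces a connected subgraph, and every pair is joined by at least one edge of G. Contracting each set to a single vertex therefore yields K_{4} as a minor, and since treewidth is minor-monotone, tw(G) ≥ tw(K_{4}) = 3. Hence tw(G) = 3 exactly.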